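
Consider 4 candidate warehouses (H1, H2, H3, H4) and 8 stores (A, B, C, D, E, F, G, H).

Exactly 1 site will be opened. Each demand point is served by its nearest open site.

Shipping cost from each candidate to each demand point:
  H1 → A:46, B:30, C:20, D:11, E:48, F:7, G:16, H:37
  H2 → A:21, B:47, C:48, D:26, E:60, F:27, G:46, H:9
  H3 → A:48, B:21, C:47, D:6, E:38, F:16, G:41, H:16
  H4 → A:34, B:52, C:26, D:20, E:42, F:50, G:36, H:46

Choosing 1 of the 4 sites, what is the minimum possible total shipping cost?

Open {H1}.
  A→H1 46, B→H1 30, C→H1 20, D→H1 11, E→H1 48, F→H1 7, G→H1 16, H→H1 37  ⇒ total 215.
Compare {H3}: total 233.
Compare {H2}: total 284.
No size-1 selection does better; minimum is 215.

215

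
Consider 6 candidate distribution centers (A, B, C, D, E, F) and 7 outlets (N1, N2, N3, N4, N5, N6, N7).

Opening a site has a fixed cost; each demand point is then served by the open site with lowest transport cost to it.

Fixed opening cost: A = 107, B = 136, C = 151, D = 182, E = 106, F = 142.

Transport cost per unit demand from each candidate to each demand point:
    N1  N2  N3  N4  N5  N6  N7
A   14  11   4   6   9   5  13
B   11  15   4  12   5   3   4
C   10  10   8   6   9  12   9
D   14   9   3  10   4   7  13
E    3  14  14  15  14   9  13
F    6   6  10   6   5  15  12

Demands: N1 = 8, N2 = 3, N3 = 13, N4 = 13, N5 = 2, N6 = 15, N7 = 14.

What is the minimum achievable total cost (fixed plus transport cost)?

585

Open {B, F}: assign each demand point to its cheapest open site.
  N1→F 8×6=48, N2→F 3×6=18, N3→B 13×4=52, N4→F 13×6=78, N5→B 2×5=10, N6→B 15×3=45, N7→B 14×4=56
  transport cost 307, fixed 278 → total 585.
Compare {B}: transport cost 452 + fixed 136 = 588.
Compare {A, B}: transport cost 362 + fixed 243 = 605.
Compare {B, E}: transport cost 385 + fixed 242 = 627.
All other subsets cost ≥ 588. Minimum total cost: 585.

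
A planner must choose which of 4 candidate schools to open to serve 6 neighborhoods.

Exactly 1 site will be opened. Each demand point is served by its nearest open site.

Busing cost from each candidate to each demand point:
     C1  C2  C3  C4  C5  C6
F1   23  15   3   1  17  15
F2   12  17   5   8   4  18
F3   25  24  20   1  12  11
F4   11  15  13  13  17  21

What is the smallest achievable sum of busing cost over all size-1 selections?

Open {F2}.
  C1→F2 12, C2→F2 17, C3→F2 5, C4→F2 8, C5→F2 4, C6→F2 18  ⇒ total 64.
Compare {F1}: total 74.
Compare {F4}: total 90.
No size-1 selection does better; minimum is 64.

64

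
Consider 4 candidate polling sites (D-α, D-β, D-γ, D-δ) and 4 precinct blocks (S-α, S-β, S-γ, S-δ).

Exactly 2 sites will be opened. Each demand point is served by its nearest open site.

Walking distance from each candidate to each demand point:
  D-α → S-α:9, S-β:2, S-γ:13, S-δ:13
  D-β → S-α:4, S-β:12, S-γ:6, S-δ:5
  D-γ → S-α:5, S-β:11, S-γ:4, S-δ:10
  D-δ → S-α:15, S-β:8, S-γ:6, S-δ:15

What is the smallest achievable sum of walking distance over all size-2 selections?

17

Open {D-α, D-β}.
  S-α→D-β 4, S-β→D-α 2, S-γ→D-β 6, S-δ→D-β 5  ⇒ total 17.
Compare {D-α, D-γ}: total 21.
Compare {D-β, D-δ}: total 23.
No size-2 selection does better; minimum is 17.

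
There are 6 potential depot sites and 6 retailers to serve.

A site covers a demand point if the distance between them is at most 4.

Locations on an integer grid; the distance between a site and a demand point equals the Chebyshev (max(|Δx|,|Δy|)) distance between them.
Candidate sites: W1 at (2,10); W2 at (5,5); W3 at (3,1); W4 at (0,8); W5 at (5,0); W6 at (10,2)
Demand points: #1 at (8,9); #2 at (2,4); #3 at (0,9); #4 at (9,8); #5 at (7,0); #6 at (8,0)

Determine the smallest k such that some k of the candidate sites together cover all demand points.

3

Coverage sets (demand points within 4 of each site):
  W1: {#3}
  W2: {#1, #2, #4}
  W3: {#2, #5}
  W4: {#2, #3}
  W5: {#2, #5, #6}
  W6: {#5, #6}
No 2 sites suffice: every size-2 union leaves at least one demand point uncovered.
But {W1, W2, W5} covers everything, so the minimum is 3.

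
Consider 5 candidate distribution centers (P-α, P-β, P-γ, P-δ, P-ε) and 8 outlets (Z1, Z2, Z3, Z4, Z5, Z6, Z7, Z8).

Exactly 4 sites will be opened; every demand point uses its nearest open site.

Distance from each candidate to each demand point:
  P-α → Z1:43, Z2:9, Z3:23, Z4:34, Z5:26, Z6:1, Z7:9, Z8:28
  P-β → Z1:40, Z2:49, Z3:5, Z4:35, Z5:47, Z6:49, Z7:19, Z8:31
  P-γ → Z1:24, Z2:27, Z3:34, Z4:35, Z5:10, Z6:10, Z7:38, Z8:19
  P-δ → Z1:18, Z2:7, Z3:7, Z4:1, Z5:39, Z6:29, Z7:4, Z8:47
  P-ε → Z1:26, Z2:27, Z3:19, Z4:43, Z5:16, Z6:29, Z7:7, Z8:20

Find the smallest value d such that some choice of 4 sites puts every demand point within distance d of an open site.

Open {P-α, P-β, P-γ, P-δ}.
  Farthest demand point is Z8 at distance 19 (to P-γ); all others are ≤ 19.
With {P-α, P-γ, P-δ, P-ε} the worst case is 19.
With {P-β, P-γ, P-δ, P-ε} the worst case is 19.
No size-4 selection achieves below 19.

19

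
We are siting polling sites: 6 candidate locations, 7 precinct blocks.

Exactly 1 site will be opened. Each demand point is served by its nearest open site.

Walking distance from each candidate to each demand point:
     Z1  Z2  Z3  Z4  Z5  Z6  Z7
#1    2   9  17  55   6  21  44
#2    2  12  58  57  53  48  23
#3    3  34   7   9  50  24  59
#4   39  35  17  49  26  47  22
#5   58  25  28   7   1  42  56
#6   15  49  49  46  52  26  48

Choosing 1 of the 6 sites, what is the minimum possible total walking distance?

154

Open {#1}.
  Z1→#1 2, Z2→#1 9, Z3→#1 17, Z4→#1 55, Z5→#1 6, Z6→#1 21, Z7→#1 44  ⇒ total 154.
Compare {#3}: total 186.
Compare {#5}: total 217.
No size-1 selection does better; minimum is 154.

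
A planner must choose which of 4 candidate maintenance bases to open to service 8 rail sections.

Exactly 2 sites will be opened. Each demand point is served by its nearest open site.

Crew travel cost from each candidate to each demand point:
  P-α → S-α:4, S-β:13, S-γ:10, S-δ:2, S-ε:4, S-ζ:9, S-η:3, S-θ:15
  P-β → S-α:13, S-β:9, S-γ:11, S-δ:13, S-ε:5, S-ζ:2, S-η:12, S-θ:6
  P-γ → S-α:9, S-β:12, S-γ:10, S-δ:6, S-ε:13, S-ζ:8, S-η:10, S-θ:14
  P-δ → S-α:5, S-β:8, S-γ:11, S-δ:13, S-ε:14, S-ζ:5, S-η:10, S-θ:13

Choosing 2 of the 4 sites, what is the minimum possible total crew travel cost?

40

Open {P-α, P-β}.
  S-α→P-α 4, S-β→P-β 9, S-γ→P-α 10, S-δ→P-α 2, S-ε→P-α 4, S-ζ→P-β 2, S-η→P-α 3, S-θ→P-β 6  ⇒ total 40.
Compare {P-α, P-δ}: total 49.
Compare {P-α, P-γ}: total 57.
No size-2 selection does better; minimum is 40.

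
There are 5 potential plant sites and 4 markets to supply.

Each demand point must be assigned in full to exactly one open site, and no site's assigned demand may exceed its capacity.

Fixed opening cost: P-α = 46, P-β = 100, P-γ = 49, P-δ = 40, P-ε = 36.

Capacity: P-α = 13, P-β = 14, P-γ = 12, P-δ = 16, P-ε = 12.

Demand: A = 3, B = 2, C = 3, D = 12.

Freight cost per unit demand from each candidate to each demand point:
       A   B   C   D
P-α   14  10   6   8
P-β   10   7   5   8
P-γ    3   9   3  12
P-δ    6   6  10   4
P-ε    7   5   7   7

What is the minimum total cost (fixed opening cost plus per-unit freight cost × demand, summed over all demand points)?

167

Open {P-γ, P-δ}; cheapest assignment that respects the capacities:
  P-γ (cap 12, load 6): A, C — cost 3×3 + 3×3 = 18
  P-δ (cap 16, load 14): B, D — cost 2×6 + 12×4 = 60
  Shipping 78, fixed 89 → total 167.
  Any other capacity-feasible assignment to {P-γ, P-δ} ships for at least 78.
Compare {P-δ, P-ε}: its best feasible assignment gives total 173.
Compare {P-α, P-δ}: its best feasible assignment gives total 190.
Every other set of open sites that can feasibly serve all demand totals ≥ 173 even under its best assignment. Minimum: 167.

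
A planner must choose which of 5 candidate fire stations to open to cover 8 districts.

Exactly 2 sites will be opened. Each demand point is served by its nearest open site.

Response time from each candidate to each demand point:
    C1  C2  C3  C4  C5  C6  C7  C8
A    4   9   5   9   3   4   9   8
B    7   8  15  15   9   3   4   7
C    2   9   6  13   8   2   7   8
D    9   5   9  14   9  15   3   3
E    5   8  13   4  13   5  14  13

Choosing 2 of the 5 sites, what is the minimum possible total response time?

36

Open {A, D}.
  C1→A 4, C2→D 5, C3→A 5, C4→A 9, C5→A 3, C6→A 4, C7→D 3, C8→D 3  ⇒ total 36.
Compare {C, D}: total 42.
Compare {A, B}: total 43.
No size-2 selection does better; minimum is 36.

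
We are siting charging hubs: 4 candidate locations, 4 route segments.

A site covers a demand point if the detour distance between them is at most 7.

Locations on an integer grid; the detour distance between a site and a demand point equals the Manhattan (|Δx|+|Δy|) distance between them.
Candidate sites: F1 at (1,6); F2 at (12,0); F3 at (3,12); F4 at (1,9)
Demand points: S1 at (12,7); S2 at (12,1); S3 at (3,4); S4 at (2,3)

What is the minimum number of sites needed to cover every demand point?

2

Coverage sets (demand points within 7 of each site):
  F1: {S3, S4}
  F2: {S1, S2}
  F3: {}
  F4: {S3, S4}
No single site covers all 4 demand points.
But {F1, F2} covers everything, so the minimum is 2.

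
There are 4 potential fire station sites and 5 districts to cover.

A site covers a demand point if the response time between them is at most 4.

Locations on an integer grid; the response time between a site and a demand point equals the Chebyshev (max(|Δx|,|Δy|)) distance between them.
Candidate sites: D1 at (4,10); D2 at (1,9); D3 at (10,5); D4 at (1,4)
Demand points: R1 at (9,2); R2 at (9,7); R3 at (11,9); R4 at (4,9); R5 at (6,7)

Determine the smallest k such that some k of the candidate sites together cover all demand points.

Coverage sets (demand points within 4 of each site):
  D1: {R4, R5}
  D2: {R4}
  D3: {R1, R2, R3, R5}
  D4: {}
No single site covers all 5 demand points.
But {D1, D3} covers everything, so the minimum is 2.

2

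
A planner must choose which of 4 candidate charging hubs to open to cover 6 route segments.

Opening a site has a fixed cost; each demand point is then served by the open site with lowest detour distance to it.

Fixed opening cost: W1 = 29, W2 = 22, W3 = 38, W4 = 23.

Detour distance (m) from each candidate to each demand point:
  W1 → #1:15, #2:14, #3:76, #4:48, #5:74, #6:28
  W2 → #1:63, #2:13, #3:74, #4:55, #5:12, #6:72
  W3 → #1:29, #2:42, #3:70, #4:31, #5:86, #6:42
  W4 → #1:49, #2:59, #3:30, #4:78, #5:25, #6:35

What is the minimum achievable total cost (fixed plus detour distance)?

Open {W1, W4}: assign each demand point to its cheapest open site.
  #1→W1 15, #2→W1 14, #3→W4 30, #4→W1 48, #5→W4 25, #6→W1 28
  detour distance 160, fixed 52 → total 212.
Compare {W1, W2, W4}: detour distance 146 + fixed 74 = 220.
Compare {W1, W3, W4}: detour distance 143 + fixed 90 = 233.
Compare {W2, W3, W4}: detour distance 150 + fixed 83 = 233.
All other subsets cost ≥ 220. Minimum total cost: 212.

212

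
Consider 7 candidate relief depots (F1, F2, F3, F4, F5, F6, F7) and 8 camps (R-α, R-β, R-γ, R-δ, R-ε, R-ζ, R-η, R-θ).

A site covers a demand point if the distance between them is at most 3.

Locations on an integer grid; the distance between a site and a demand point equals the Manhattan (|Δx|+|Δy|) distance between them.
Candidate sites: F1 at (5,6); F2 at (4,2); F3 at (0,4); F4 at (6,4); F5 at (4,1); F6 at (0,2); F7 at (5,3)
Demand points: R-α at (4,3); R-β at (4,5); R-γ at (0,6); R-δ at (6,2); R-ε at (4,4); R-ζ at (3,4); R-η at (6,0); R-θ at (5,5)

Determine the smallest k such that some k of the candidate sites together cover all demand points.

3

Coverage sets (demand points within 3 of each site):
  F1: {R-β, R-ε, R-θ}
  F2: {R-α, R-β, R-δ, R-ε, R-ζ}
  F3: {R-γ, R-ζ}
  F4: {R-α, R-β, R-δ, R-ε, R-ζ, R-θ}
  F5: {R-α, R-δ, R-ε, R-η}
  F6: {}
  F7: {R-α, R-β, R-δ, R-ε, R-ζ, R-θ}
No 2 sites suffice: every size-2 union leaves at least one demand point uncovered.
But {F1, F3, F5} covers everything, so the minimum is 3.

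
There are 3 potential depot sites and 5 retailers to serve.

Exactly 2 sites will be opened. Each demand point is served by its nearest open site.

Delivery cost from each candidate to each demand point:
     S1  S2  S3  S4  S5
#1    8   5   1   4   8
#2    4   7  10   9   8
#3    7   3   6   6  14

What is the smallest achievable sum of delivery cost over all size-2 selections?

Open {#1, #2}.
  S1→#2 4, S2→#1 5, S3→#1 1, S4→#1 4, S5→#1 8  ⇒ total 22.
Compare {#1, #3}: total 23.
Compare {#2, #3}: total 27.

22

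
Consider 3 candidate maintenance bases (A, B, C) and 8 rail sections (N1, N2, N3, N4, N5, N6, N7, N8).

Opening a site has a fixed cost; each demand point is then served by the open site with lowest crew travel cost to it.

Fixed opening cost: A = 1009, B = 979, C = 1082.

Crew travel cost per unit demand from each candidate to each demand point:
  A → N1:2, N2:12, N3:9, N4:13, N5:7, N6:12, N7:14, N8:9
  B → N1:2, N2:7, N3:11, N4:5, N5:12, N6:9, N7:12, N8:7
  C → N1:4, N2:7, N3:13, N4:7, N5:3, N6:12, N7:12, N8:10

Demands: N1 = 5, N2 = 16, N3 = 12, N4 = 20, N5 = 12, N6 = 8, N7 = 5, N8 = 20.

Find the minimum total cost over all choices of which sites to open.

1749

Open {B}: assign each demand point to its cheapest open site.
  N1→B 5×2=10, N2→B 16×7=112, N3→B 12×11=132, N4→B 20×5=100, N5→B 12×12=144, N6→B 8×9=72, N7→B 5×12=60, N8→B 20×7=140
  crew travel cost 770, fixed 979 → total 1749.
Compare {C}: crew travel cost 820 + fixed 1082 = 1902.
Compare {A}: crew travel cost 1000 + fixed 1009 = 2009.
Compare {A, B}: crew travel cost 686 + fixed 1988 = 2674.
All other subsets cost ≥ 1902. Minimum total cost: 1749.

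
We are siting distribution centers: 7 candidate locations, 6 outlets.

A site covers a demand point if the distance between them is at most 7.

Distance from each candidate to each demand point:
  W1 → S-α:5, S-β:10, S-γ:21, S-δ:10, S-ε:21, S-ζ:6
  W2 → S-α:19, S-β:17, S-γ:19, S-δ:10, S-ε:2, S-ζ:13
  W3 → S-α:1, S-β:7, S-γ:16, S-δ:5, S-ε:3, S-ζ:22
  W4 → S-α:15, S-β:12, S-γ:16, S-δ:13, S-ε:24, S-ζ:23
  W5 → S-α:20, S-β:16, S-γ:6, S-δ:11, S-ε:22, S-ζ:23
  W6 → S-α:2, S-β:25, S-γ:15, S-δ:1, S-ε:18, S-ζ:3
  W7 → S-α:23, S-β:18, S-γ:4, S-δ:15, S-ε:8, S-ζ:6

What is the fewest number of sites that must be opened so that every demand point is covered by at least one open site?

Coverage sets (demand points within 7 of each site):
  W1: {S-α, S-ζ}
  W2: {S-ε}
  W3: {S-α, S-β, S-δ, S-ε}
  W4: {}
  W5: {S-γ}
  W6: {S-α, S-δ, S-ζ}
  W7: {S-γ, S-ζ}
No single site covers all 6 demand points.
But {W3, W7} covers everything, so the minimum is 2.

2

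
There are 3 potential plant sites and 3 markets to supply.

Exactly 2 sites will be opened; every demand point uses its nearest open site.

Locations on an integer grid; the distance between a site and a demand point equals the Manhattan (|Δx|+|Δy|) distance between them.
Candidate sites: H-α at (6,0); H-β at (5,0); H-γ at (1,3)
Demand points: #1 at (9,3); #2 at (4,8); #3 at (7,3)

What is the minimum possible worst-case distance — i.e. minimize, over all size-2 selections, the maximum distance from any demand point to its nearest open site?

Open {H-α, H-γ}.
  Farthest demand point is #2 at distance 8 (to H-γ); all others are ≤ 8.
With {H-β, H-γ} the worst case is 8.
With {H-α, H-β} the worst case is 9.
No size-2 selection achieves below 8.

8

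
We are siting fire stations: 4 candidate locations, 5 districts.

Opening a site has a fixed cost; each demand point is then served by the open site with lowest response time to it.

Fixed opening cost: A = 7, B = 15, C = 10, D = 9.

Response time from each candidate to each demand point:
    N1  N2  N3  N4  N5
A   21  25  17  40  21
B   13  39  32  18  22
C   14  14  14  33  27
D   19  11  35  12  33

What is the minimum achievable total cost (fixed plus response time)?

96

Open {A, D}: assign each demand point to its cheapest open site.
  N1→D 19, N2→D 11, N3→A 17, N4→D 12, N5→A 21
  response time 80, fixed 16 → total 96.
Compare {C, D}: response time 78 + fixed 19 = 97.
Compare {A, C, D}: response time 72 + fixed 26 = 98.
Compare {A, B, D}: response time 74 + fixed 31 = 105.
All other subsets cost ≥ 97. Minimum total cost: 96.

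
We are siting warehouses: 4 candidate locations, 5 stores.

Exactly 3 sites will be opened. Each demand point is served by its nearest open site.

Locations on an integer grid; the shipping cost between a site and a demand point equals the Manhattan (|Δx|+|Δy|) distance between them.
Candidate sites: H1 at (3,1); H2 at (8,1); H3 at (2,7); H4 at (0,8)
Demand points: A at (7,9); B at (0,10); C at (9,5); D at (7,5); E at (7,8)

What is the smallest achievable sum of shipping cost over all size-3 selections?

25

Open {H2, H3, H4}.
  A→H3 7, B→H4 2, C→H2 5, D→H2 5, E→H3 6  ⇒ total 25.
Compare {H1, H2, H4}: total 27.
Compare {H1, H2, H3}: total 28.
No size-3 selection does better; minimum is 25.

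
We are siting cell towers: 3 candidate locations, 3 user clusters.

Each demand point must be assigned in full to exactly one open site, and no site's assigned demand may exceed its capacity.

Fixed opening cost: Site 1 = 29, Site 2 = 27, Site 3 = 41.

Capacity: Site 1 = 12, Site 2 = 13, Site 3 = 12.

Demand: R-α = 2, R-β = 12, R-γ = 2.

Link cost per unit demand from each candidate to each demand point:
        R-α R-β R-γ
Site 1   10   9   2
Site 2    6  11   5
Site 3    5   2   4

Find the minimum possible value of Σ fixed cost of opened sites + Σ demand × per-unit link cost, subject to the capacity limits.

Open {Site 2, Site 3}; cheapest assignment that respects the capacities:
  Site 2 (cap 13, load 4): R-α, R-γ — cost 2×6 + 2×5 = 22
  Site 3 (cap 12, load 12): R-β — cost 12×2 = 24
  Shipping 46, fixed 68 → total 114.
  Any other capacity-feasible assignment to {Site 2, Site 3} ships for at least 46.
Compare {Site 1, Site 3}: its best feasible assignment gives total 118.
Compare {Site 1, Site 2, Site 3}: its best feasible assignment gives total 137.
Every other set of open sites that can feasibly serve all demand totals ≥ 118 even under its best assignment. Minimum: 114.

114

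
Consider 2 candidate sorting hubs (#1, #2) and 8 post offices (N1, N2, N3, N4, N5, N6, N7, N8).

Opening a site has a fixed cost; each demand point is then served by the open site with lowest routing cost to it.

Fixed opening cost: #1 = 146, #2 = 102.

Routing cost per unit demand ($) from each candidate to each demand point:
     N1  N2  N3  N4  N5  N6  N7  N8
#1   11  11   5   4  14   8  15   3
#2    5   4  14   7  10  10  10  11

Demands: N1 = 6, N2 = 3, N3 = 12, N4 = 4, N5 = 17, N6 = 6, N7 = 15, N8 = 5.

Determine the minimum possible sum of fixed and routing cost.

Open {#1, #2}: assign each demand point to its cheapest open site.
  N1→#2 6×5=30, N2→#2 3×4=12, N3→#1 12×5=60, N4→#1 4×4=16, N5→#2 17×10=170, N6→#1 6×8=48, N7→#2 15×10=150, N8→#1 5×3=15
  routing cost 501, fixed 248 → total 749.
Compare {#2}: routing cost 673 + fixed 102 = 775.
Compare {#1}: routing cost 701 + fixed 146 = 847.

749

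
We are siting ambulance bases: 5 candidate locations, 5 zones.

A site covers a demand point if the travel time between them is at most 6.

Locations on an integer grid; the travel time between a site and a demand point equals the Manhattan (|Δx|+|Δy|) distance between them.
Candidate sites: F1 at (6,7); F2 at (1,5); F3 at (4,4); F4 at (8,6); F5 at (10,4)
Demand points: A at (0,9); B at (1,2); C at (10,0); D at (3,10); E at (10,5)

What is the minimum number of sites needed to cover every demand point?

Coverage sets (demand points within 6 of each site):
  F1: {D, E}
  F2: {A, B}
  F3: {B}
  F4: {E}
  F5: {C, E}
No 2 sites suffice: every size-2 union leaves at least one demand point uncovered.
But {F1, F2, F5} covers everything, so the minimum is 3.

3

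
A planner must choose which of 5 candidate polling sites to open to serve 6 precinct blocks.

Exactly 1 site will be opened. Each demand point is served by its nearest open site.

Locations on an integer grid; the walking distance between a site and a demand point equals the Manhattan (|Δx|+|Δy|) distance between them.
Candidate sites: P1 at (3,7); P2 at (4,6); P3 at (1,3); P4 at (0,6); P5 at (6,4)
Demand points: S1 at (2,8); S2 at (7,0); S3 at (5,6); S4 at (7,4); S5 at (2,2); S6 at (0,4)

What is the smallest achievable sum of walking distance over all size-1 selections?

29

Open {P5}.
  S1→P5 8, S2→P5 5, S3→P5 3, S4→P5 1, S5→P5 6, S6→P5 6  ⇒ total 29.
Compare {P2}: total 31.
Compare {P3}: total 33.
No size-1 selection does better; minimum is 29.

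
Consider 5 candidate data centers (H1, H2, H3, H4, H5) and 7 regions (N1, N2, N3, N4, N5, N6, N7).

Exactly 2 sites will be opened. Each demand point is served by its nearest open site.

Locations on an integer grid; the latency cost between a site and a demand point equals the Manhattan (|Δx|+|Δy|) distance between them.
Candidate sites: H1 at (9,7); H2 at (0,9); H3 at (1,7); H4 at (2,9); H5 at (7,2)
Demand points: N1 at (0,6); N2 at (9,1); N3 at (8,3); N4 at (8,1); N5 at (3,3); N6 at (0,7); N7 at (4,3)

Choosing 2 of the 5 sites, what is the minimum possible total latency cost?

19

Open {H3, H5}.
  N1→H3 2, N2→H5 3, N3→H5 2, N4→H5 2, N5→H5 5, N6→H3 1, N7→H5 4  ⇒ total 19.
Compare {H2, H5}: total 21.
Compare {H4, H5}: total 25.
No size-2 selection does better; minimum is 19.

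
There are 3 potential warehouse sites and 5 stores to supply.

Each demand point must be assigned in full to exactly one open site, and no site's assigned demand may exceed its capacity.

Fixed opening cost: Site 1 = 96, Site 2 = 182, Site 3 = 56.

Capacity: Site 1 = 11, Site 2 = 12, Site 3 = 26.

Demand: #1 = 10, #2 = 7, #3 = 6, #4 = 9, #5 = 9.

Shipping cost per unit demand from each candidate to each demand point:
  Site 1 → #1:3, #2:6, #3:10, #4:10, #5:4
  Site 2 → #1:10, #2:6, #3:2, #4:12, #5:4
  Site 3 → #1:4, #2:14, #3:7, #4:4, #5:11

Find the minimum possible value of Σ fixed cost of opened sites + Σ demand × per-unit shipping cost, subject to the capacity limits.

Open {Site 1, Site 2, Site 3}; cheapest assignment that respects the capacities:
  Site 1 (cap 11, load 9): #5 — cost 9×4 = 36
  Site 2 (cap 12, load 7): #2 — cost 7×6 = 42
  Site 3 (cap 26, load 25): #1, #3, #4 — cost 10×4 + 6×7 + 9×4 = 118
  Shipping 196, fixed 334 → total 530.
  Any other capacity-feasible assignment to {Site 1, Site 2, Site 3} ships for at least 196.
Total demand is 41 and no other set of sites has combined capacity ≥ 41, so {Site 1, Site 2, Site 3} is the only feasible choice of open sites. Minimum: 530.

530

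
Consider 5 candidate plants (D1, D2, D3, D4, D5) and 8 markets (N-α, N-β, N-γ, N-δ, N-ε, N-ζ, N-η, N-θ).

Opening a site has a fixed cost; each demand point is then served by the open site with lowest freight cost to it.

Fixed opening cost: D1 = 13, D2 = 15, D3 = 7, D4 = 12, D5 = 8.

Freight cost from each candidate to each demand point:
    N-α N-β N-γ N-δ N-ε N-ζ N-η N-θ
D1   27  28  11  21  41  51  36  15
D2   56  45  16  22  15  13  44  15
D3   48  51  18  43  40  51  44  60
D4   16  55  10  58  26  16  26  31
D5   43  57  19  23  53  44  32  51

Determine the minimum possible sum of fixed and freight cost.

Open {D1, D4}: assign each demand point to its cheapest open site.
  N-α→D4 16, N-β→D1 28, N-γ→D4 10, N-δ→D1 21, N-ε→D4 26, N-ζ→D4 16, N-η→D4 26, N-θ→D1 15
  freight cost 158, fixed 25 → total 183.
Compare {D1, D2, D4}: freight cost 144 + fixed 40 = 184.
Compare {D2, D4}: freight cost 162 + fixed 27 = 189.
Compare {D1, D3, D4}: freight cost 158 + fixed 32 = 190.
All other subsets cost ≥ 184. Minimum total cost: 183.

183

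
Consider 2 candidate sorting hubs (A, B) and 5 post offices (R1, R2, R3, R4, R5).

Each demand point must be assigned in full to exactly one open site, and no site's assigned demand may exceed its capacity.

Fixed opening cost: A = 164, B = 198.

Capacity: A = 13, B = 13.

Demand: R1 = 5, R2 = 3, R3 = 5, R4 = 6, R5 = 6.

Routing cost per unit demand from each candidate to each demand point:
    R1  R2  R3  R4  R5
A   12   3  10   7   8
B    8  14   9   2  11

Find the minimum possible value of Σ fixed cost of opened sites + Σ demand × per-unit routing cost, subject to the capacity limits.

Open {A, B}; cheapest assignment that respects the capacities:
  A (cap 13, load 13): R1, R2, R3 — cost 5×12 + 3×3 + 5×10 = 119
  B (cap 13, load 12): R4, R5 — cost 6×2 + 6×11 = 78
  Shipping 197, fixed 362 → total 559.
  Any other capacity-feasible assignment to {A, B} ships for at least 197.
Total demand is 25 and no other set of sites has combined capacity ≥ 25, so {A, B} is the only feasible choice of open sites. Minimum: 559.

559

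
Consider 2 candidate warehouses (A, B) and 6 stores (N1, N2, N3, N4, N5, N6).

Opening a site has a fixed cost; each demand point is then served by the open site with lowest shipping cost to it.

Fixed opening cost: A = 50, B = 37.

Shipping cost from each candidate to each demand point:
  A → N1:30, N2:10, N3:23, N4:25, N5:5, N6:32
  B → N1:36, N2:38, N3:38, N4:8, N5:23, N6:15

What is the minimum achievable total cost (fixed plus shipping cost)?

175

Open {A}: assign each demand point to its cheapest open site.
  N1→A 30, N2→A 10, N3→A 23, N4→A 25, N5→A 5, N6→A 32
  shipping cost 125, fixed 50 → total 175.
Compare {A, B}: shipping cost 91 + fixed 87 = 178.
Compare {B}: shipping cost 158 + fixed 37 = 195.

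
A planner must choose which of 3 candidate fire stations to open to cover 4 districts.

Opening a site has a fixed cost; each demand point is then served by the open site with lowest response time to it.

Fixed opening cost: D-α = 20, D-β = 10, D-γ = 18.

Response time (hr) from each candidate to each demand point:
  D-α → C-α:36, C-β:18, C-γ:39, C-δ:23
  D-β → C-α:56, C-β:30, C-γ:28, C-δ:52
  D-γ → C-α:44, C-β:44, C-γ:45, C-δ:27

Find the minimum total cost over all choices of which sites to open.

135

Open {D-α, D-β}: assign each demand point to its cheapest open site.
  C-α→D-α 36, C-β→D-α 18, C-γ→D-β 28, C-δ→D-α 23
  response time 105, fixed 30 → total 135.
Compare {D-α}: response time 116 + fixed 20 = 136.
Compare {D-α, D-β, D-γ}: response time 105 + fixed 48 = 153.
Compare {D-α, D-γ}: response time 116 + fixed 38 = 154.
All other subsets cost ≥ 136. Minimum total cost: 135.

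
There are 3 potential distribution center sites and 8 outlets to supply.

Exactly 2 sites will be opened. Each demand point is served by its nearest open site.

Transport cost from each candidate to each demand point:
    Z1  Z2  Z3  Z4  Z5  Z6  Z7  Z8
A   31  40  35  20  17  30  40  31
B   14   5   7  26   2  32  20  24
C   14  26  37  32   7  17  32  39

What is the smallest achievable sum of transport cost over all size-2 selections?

115

Open {B, C}.
  Z1→B 14, Z2→B 5, Z3→B 7, Z4→B 26, Z5→B 2, Z6→C 17, Z7→B 20, Z8→B 24  ⇒ total 115.
Compare {A, B}: total 122.
Compare {A, C}: total 182.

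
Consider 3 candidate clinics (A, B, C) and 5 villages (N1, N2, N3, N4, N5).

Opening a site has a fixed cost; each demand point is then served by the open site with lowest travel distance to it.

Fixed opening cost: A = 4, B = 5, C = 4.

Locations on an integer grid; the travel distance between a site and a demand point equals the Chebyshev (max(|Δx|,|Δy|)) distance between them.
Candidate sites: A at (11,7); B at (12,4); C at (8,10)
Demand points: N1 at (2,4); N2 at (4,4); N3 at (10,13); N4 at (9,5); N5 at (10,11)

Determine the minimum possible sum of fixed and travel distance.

Open {C}: assign each demand point to its cheapest open site.
  N1→C 6, N2→C 6, N3→C 3, N4→C 5, N5→C 2
  travel distance 22, fixed 4 → total 26.
Compare {A, C}: travel distance 19 + fixed 8 = 27.
Compare {B, C}: travel distance 20 + fixed 9 = 29.
Compare {A}: travel distance 28 + fixed 4 = 32.
All other subsets cost ≥ 27. Minimum total cost: 26.

26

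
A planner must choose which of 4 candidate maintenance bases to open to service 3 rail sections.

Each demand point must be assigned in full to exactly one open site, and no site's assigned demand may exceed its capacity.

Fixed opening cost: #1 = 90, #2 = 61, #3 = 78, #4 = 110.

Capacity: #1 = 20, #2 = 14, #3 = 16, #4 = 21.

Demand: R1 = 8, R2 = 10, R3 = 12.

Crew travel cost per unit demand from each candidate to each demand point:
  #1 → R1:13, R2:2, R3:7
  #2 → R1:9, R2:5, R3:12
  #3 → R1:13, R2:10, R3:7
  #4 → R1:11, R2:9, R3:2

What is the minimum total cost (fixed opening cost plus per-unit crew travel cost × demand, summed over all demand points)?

332

Open {#1, #4}; cheapest assignment that respects the capacities:
  #1 (cap 20, load 10): R2 — cost 10×2 = 20
  #4 (cap 21, load 20): R1, R3 — cost 8×11 + 12×2 = 112
  Shipping 132, fixed 200 → total 332.
  Any other capacity-feasible assignment to {#1, #4} ships for at least 132.
Compare {#2, #4}: its best feasible assignment gives total 333.
Compare {#1, #3}: its best feasible assignment gives total 376.
Every other set of open sites that can feasibly serve all demand totals ≥ 333 even under its best assignment. Minimum: 332.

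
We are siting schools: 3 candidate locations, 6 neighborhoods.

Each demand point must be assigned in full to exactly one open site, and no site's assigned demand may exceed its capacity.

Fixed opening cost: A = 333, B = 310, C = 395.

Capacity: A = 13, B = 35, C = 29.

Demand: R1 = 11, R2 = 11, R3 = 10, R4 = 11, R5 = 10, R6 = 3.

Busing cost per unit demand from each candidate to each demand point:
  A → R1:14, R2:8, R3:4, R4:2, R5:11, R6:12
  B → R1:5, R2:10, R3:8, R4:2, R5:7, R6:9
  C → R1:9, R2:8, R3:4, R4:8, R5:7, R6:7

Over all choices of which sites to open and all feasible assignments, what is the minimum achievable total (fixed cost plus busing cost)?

1001

Open {B, C}; cheapest assignment that respects the capacities:
  B (cap 35, load 32): R1, R4, R5 — cost 11×5 + 11×2 + 10×7 = 147
  C (cap 29, load 24): R2, R3, R6 — cost 11×8 + 10×4 + 3×7 = 149
  Shipping 296, fixed 705 → total 1001.
  Any other capacity-feasible assignment to {B, C} ships for at least 296.
Compare {A, B, C}: its best feasible assignment gives total 1334.
Every other set of open sites that can feasibly serve all demand totals ≥ 1334 even under its best assignment. Minimum: 1001.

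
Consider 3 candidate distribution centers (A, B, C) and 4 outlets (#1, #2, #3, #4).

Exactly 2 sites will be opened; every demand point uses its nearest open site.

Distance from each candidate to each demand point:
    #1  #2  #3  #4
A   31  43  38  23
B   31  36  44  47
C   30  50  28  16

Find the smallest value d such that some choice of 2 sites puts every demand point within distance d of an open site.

Open {B, C}.
  Farthest demand point is #2 at distance 36 (to B); all others are ≤ 36.
With {A, B} the worst case is 38.
With {A, C} the worst case is 43.
No size-2 selection achieves below 36.

36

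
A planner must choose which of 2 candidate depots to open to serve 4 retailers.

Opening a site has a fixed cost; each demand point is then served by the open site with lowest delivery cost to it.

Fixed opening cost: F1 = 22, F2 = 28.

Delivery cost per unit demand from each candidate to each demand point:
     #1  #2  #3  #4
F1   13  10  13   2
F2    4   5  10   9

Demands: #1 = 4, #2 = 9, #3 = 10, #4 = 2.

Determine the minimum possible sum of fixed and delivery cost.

207

Open {F2}: assign each demand point to its cheapest open site.
  #1→F2 4×4=16, #2→F2 9×5=45, #3→F2 10×10=100, #4→F2 2×9=18
  delivery cost 179, fixed 28 → total 207.
Compare {F1, F2}: delivery cost 165 + fixed 50 = 215.
Compare {F1}: delivery cost 276 + fixed 22 = 298.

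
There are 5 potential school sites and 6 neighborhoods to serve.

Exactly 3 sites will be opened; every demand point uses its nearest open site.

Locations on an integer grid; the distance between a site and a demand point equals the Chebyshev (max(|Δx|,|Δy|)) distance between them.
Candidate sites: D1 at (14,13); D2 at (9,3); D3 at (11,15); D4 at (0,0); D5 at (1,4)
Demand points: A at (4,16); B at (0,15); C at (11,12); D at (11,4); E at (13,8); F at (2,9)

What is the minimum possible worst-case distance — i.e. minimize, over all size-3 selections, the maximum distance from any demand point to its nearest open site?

Open {D1, D2, D3}.
  Farthest demand point is B at distance 11 (to D3); all others are ≤ 11.
With {D1, D2, D5} the worst case is 11.
With {D1, D3, D4} the worst case is 11.
No size-3 selection achieves below 11.

11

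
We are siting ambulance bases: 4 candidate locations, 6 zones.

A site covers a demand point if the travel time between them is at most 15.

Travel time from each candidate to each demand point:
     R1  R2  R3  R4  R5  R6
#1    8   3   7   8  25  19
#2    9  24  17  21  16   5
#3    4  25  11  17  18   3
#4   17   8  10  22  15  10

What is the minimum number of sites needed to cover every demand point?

Coverage sets (demand points within 15 of each site):
  #1: {R1, R2, R3, R4}
  #2: {R1, R6}
  #3: {R1, R3, R6}
  #4: {R2, R3, R5, R6}
No single site covers all 6 demand points.
But {#1, #4} covers everything, so the minimum is 2.

2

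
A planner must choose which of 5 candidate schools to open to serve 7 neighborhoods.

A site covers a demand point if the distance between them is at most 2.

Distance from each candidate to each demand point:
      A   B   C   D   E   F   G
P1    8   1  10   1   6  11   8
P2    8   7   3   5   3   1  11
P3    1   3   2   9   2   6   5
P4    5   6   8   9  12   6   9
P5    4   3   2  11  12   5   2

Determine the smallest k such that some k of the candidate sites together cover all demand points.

4

Coverage sets (demand points within 2 of each site):
  P1: {B, D}
  P2: {F}
  P3: {A, C, E}
  P4: {}
  P5: {C, G}
No 3 sites suffice: every size-3 union leaves at least one demand point uncovered.
But {P1, P2, P3, P5} covers everything, so the minimum is 4.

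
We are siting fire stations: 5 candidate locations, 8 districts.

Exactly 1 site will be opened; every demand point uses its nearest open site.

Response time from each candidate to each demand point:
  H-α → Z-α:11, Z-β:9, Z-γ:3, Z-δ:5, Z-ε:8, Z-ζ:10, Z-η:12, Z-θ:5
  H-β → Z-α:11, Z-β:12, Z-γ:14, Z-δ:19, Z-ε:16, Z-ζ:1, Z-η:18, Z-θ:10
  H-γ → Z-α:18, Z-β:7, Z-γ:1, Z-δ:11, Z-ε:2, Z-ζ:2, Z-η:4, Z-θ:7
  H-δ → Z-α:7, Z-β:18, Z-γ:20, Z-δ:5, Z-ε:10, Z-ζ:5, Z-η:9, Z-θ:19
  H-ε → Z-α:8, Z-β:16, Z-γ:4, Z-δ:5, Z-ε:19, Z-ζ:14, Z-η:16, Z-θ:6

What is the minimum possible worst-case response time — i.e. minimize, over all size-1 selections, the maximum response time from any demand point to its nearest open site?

Open {H-α}.
  Farthest demand point is Z-η at response time 12 (to H-α); all others are ≤ 12.
With {H-γ} the worst case is 18.
With {H-β} the worst case is 19.
No size-1 selection achieves below 12.

12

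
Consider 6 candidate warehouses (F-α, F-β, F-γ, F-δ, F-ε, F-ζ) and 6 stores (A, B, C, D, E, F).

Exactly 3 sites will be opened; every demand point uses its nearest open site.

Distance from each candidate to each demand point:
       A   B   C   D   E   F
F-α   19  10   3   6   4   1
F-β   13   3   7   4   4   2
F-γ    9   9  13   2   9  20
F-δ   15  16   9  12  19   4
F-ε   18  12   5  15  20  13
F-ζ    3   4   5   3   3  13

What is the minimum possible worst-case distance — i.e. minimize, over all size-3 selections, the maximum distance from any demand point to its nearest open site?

3

Open {F-α, F-β, F-ζ}.
  Farthest demand point is A at distance 3 (to F-ζ); all others are ≤ 3.
With {F-α, F-γ, F-ζ} the worst case is 4.
With {F-α, F-δ, F-ζ} the worst case is 4.
No size-3 selection achieves below 3.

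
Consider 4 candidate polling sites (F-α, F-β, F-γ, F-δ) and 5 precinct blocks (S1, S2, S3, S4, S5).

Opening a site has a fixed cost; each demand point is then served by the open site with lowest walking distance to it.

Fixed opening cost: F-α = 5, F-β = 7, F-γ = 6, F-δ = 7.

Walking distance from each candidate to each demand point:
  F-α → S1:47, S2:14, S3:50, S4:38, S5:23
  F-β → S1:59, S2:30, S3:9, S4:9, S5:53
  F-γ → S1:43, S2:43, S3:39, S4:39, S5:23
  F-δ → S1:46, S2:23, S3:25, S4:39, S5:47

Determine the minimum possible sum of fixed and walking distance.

Open {F-α, F-β}: assign each demand point to its cheapest open site.
  S1→F-α 47, S2→F-α 14, S3→F-β 9, S4→F-β 9, S5→F-α 23
  walking distance 102, fixed 12 → total 114.
Compare {F-α, F-β, F-γ}: walking distance 98 + fixed 18 = 116.
Compare {F-α, F-β, F-δ}: walking distance 101 + fixed 19 = 120.
Compare {F-α, F-β, F-γ, F-δ}: walking distance 98 + fixed 25 = 123.
All other subsets cost ≥ 116. Minimum total cost: 114.

114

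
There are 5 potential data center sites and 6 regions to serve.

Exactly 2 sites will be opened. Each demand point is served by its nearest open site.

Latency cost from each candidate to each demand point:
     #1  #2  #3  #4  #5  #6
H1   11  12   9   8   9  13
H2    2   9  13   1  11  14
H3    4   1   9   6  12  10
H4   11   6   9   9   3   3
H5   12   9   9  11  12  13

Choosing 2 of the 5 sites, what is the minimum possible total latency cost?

24

Open {H2, H4}.
  #1→H2 2, #2→H4 6, #3→H4 9, #4→H2 1, #5→H4 3, #6→H4 3  ⇒ total 24.
Compare {H3, H4}: total 26.
Compare {H2, H3}: total 34.
No size-2 selection does better; minimum is 24.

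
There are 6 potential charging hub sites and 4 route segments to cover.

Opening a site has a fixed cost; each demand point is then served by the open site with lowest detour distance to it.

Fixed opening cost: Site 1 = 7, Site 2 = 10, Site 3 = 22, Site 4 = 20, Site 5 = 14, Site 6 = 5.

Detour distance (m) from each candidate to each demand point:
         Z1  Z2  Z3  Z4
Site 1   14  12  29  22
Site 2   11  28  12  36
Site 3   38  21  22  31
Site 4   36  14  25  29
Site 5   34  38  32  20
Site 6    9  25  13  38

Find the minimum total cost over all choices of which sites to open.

68

Open {Site 1, Site 6}: assign each demand point to its cheapest open site.
  Z1→Site 6 9, Z2→Site 1 12, Z3→Site 6 13, Z4→Site 1 22
  detour distance 56, fixed 12 → total 68.
Compare {Site 1, Site 2}: detour distance 57 + fixed 17 = 74.
Compare {Site 1, Site 2, Site 6}: detour distance 55 + fixed 22 = 77.
Compare {Site 1, Site 5, Site 6}: detour distance 54 + fixed 26 = 80.
All other subsets cost ≥ 74. Minimum total cost: 68.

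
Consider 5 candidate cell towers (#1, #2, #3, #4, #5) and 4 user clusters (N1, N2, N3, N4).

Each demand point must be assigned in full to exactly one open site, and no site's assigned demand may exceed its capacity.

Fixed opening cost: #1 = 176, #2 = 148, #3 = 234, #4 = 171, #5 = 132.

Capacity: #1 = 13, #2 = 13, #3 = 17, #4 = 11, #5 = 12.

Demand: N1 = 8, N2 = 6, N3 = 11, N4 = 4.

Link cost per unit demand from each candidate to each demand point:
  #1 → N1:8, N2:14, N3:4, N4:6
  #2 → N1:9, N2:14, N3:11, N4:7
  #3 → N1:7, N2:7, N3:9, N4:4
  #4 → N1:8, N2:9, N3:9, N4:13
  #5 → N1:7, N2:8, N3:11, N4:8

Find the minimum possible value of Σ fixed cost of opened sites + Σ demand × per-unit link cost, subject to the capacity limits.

595

Open {#3, #5}; cheapest assignment that respects the capacities:
  #3 (cap 17, load 17): N2, N3 — cost 6×7 + 11×9 = 141
  #5 (cap 12, load 12): N1, N4 — cost 8×7 + 4×8 = 88
  Shipping 229, fixed 366 → total 595.
  Any other capacity-feasible assignment to {#3, #5} ships for at least 229.
Compare {#2, #3}: its best feasible assignment gives total 623.
Compare {#1, #3}: its best feasible assignment gives total 639.
Every other set of open sites that can feasibly serve all demand totals ≥ 623 even under its best assignment. Minimum: 595.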